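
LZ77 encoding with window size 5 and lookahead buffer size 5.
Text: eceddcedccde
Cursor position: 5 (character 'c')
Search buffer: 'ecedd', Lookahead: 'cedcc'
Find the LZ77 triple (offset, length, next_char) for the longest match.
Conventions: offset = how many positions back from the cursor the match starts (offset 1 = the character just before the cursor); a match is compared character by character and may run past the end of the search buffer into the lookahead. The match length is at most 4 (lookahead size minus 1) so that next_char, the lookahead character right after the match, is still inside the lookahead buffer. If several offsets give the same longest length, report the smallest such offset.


Try each offset into the search buffer:
  offset=1 (pos 4, char 'd'): match length 0
  offset=2 (pos 3, char 'd'): match length 0
  offset=3 (pos 2, char 'e'): match length 0
  offset=4 (pos 1, char 'c'): match length 3
  offset=5 (pos 0, char 'e'): match length 0
Longest match has length 3 at offset 4.
next_char = character at position 5 + 3 = 8 -> 'c'

Best match: offset=4, length=3 (matching 'ced' starting at position 1)
LZ77 triple: (4, 3, 'c')


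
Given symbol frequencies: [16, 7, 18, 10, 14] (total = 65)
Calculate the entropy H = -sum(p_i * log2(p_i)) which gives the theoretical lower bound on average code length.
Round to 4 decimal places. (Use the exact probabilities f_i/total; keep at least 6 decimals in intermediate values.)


Per-symbol terms -p_i * log2(p_i) with p_i = f_i/65:
  p = 16/65 = 0.246154: log2(p) = -2.022368, -p*log2(p) = 0.497814
  p = 7/65 = 0.107692: log2(p) = -3.215013, -p*log2(p) = 0.346232
  p = 18/65 = 0.276923: log2(p) = -1.852443, -p*log2(p) = 0.512984
  p = 10/65 = 0.153846: log2(p) = -2.700440, -p*log2(p) = 0.415452
  p = 14/65 = 0.215385: log2(p) = -2.215013, -p*log2(p) = 0.477080
H = 0.497814 + 0.346232 + 0.512984 + 0.415452 + 0.477080 = 2.249562

H = 2.2496 bits/symbol


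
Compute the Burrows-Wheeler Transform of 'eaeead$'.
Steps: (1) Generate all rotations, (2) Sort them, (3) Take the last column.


Rotations (sorted):
  0: $eaeead -> last char: d
  1: ad$eaee -> last char: e
  2: aeead$e -> last char: e
  3: d$eaeea -> last char: a
  4: ead$eae -> last char: e
  5: eaeead$ -> last char: $
  6: eead$ea -> last char: a


BWT = deeae$a


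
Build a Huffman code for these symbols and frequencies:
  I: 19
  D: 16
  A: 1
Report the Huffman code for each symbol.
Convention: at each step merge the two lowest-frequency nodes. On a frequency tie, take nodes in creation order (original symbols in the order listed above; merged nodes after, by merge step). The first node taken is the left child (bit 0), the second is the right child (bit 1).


Huffman tree construction:
Step 1: Merge A(1) + D(16) = 17
Step 2: Merge (A+D)(17) + I(19) = 36
Read each symbol's code off the tree from the root (left child = 0, right child = 1).

Codes:
  I: 1 (length 1)
  D: 01 (length 2)
  A: 00 (length 2)
Average code length: 53/36 = 1.4722 bits/symbol


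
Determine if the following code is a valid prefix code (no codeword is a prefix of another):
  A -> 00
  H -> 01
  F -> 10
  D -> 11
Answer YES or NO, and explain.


Checking each pair (does one codeword prefix another?):
  A='00' vs H='01': no prefix
  A='00' vs F='10': no prefix
  A='00' vs D='11': no prefix
  H='01' vs A='00': no prefix
  H='01' vs F='10': no prefix
  H='01' vs D='11': no prefix
  F='10' vs A='00': no prefix
  F='10' vs H='01': no prefix
  F='10' vs D='11': no prefix
  D='11' vs A='00': no prefix
  D='11' vs H='01': no prefix
  D='11' vs F='10': no prefix
No violation found over all pairs.

YES -- this is a valid prefix code. No codeword is a prefix of any other codeword.


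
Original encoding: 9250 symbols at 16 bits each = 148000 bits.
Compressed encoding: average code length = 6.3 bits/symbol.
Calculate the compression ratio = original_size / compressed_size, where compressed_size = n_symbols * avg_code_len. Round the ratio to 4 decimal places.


original_size = n_symbols * orig_bits = 9250 * 16 = 148000 bits
compressed_size = n_symbols * avg_code_len = 9250 * 6.3 = 58275.0 bits
ratio = original_size / compressed_size = 148000 / 58275.0 = 2.5397

Compression ratio = 2.5397


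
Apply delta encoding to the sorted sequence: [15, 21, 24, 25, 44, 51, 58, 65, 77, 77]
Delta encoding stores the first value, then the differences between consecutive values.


First value: 15
Deltas:
  21 - 15 = 6
  24 - 21 = 3
  25 - 24 = 1
  44 - 25 = 19
  51 - 44 = 7
  58 - 51 = 7
  65 - 58 = 7
  77 - 65 = 12
  77 - 77 = 0


Delta encoded: [15, 6, 3, 1, 19, 7, 7, 7, 12, 0]


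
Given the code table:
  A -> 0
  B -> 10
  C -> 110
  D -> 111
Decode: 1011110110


Decoding:
10 -> B
111 -> D
10 -> B
110 -> C


Result: BDBC


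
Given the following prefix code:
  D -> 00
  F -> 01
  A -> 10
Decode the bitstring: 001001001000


Decoding step by step:
Bits 00 -> D
Bits 10 -> A
Bits 01 -> F
Bits 00 -> D
Bits 10 -> A
Bits 00 -> D


Decoded message: DAFDAD


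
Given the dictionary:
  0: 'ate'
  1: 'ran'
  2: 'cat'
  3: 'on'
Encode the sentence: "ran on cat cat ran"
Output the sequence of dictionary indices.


Look up each word in the dictionary:
  'ran' -> 1
  'on' -> 3
  'cat' -> 2
  'cat' -> 2
  'ran' -> 1

Encoded: [1, 3, 2, 2, 1]


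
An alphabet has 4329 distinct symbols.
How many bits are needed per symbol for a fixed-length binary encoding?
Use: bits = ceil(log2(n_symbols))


log2(4329) = 12.0798
Bracket: 2^12 = 4096 < 4329 <= 2^13 = 8192
So ceil(log2(4329)) = 13

bits = ceil(log2(4329)) = ceil(12.0798) = 13 bits


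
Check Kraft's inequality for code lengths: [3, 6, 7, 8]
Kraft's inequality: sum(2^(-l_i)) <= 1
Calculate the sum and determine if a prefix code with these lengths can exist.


Sum = 2^(-3) + 2^(-6) + 2^(-7) + 2^(-8)
    = 0.125 + 0.015625 + 0.0078125 + 0.00390625
    = 39/256 = 0.15234375
Since 0.15234375 <= 1, Kraft's inequality IS satisfied.
A prefix code with these lengths CAN exist.

Kraft sum = 0.15234375. Satisfied.


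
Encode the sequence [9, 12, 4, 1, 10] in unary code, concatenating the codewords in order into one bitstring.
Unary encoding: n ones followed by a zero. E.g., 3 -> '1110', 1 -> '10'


Encode each number as n ones followed by a terminating 0:
  9 -> 1111111110 (10 bits)
  12 -> 1111111111110 (13 bits)
  4 -> 11110 (5 bits)
  1 -> 10 (2 bits)
  10 -> 11111111110 (11 bits)
Total length = 10 + 13 + 5 + 2 + 11 = 41 bits.

Unary([9, 12, 4, 1, 10]) = 11111111101111111111110111101011111111110 (41 bits)


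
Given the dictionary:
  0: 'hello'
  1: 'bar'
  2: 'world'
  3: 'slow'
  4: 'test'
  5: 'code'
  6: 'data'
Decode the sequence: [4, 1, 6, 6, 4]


Look up each index in the dictionary:
  4 -> 'test'
  1 -> 'bar'
  6 -> 'data'
  6 -> 'data'
  4 -> 'test'

Decoded: "test bar data data test"


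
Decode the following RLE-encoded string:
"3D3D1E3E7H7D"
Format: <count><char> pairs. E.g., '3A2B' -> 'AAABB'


Expanding each <count><char> pair:
  3D -> 'DDD'
  3D -> 'DDD'
  1E -> 'E'
  3E -> 'EEE'
  7H -> 'HHHHHHH'
  7D -> 'DDDDDDD'

Decoded = DDDDDDEEEEHHHHHHHDDDDDDD


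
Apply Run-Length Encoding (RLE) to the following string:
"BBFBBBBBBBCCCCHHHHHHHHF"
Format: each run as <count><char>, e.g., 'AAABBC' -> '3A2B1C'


Scanning runs left to right:
  i=0: run of 'B' x 2 -> '2B'
  i=2: run of 'F' x 1 -> '1F'
  i=3: run of 'B' x 7 -> '7B'
  i=10: run of 'C' x 4 -> '4C'
  i=14: run of 'H' x 8 -> '8H'
  i=22: run of 'F' x 1 -> '1F'

RLE = 2B1F7B4C8H1F


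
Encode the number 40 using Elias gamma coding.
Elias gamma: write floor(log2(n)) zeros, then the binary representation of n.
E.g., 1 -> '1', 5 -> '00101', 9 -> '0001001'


num_bits = floor(log2(40)) + 1 = 6
leading_zeros = num_bits - 1 = 5
binary(40) = 101000

Elias gamma(40) = '00000' + '101000' = 00000101000 (11 bits)


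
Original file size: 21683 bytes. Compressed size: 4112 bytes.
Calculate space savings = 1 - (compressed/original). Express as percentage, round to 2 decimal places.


ratio = compressed/original = 4112/21683 = 0.189642
savings = 1 - ratio = 1 - 0.189642 = 0.810358
as a percentage: 0.810358 * 100 = 81.04%

Space savings = 1 - 4112/21683 = 81.04%


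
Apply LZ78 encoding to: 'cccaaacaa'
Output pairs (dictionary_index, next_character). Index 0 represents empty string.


LZ78 encoding steps:
Dictionary: {0: ''}
Step 1: w='' (idx 0), next='c' -> output (0, 'c'), add 'c' as idx 1
Step 2: w='c' (idx 1), next='c' -> output (1, 'c'), add 'cc' as idx 2
Step 3: w='' (idx 0), next='a' -> output (0, 'a'), add 'a' as idx 3
Step 4: w='a' (idx 3), next='a' -> output (3, 'a'), add 'aa' as idx 4
Step 5: w='c' (idx 1), next='a' -> output (1, 'a'), add 'ca' as idx 5
Step 6: w='a' (idx 3), end of input -> output (3, '')


Encoded: [(0, 'c'), (1, 'c'), (0, 'a'), (3, 'a'), (1, 'a'), (3, '')]


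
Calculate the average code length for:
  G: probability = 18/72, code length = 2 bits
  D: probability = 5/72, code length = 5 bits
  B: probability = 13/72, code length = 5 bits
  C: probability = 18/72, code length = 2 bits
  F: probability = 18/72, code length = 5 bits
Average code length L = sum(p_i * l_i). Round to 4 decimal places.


Weighted contributions p_i * l_i:
  G: (18/72) * 2 = 36/72
  D: (5/72) * 5 = 25/72
  B: (13/72) * 5 = 65/72
  C: (18/72) * 2 = 36/72
  F: (18/72) * 5 = 90/72
Sum = (36 + 25 + 65 + 36 + 90)/72 = 252/72

L = 252/72 = 3.5000 bits/symbol


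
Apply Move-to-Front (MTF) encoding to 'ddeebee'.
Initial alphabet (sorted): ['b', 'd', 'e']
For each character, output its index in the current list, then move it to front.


MTF encoding:
'd': index 1 in ['b', 'd', 'e'] -> ['d', 'b', 'e']
'd': index 0 in ['d', 'b', 'e'] -> ['d', 'b', 'e']
'e': index 2 in ['d', 'b', 'e'] -> ['e', 'd', 'b']
'e': index 0 in ['e', 'd', 'b'] -> ['e', 'd', 'b']
'b': index 2 in ['e', 'd', 'b'] -> ['b', 'e', 'd']
'e': index 1 in ['b', 'e', 'd'] -> ['e', 'b', 'd']
'e': index 0 in ['e', 'b', 'd'] -> ['e', 'b', 'd']


Output: [1, 0, 2, 0, 2, 1, 0]


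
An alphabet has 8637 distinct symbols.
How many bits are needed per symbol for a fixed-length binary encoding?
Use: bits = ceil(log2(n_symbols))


log2(8637) = 13.0763
Bracket: 2^13 = 8192 < 8637 <= 2^14 = 16384
So ceil(log2(8637)) = 14

bits = ceil(log2(8637)) = ceil(13.0763) = 14 bits


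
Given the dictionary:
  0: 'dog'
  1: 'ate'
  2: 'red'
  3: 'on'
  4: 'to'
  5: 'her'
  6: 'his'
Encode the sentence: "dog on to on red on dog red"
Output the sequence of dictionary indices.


Look up each word in the dictionary:
  'dog' -> 0
  'on' -> 3
  'to' -> 4
  'on' -> 3
  'red' -> 2
  'on' -> 3
  'dog' -> 0
  'red' -> 2

Encoded: [0, 3, 4, 3, 2, 3, 0, 2]


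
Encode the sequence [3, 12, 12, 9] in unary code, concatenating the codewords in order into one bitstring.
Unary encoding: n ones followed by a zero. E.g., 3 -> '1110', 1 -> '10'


Encode each number as n ones followed by a terminating 0:
  3 -> 1110 (4 bits)
  12 -> 1111111111110 (13 bits)
  12 -> 1111111111110 (13 bits)
  9 -> 1111111110 (10 bits)
Total length = 4 + 13 + 13 + 10 = 40 bits.

Unary([3, 12, 12, 9]) = 1110111111111111011111111111101111111110 (40 bits)


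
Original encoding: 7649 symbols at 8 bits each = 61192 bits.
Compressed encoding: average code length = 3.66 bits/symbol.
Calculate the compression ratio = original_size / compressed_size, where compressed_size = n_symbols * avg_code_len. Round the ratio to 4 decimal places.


original_size = n_symbols * orig_bits = 7649 * 8 = 61192 bits
compressed_size = n_symbols * avg_code_len = 7649 * 3.66 = 27995.34 bits
ratio = original_size / compressed_size = 61192 / 27995.34 = 2.1858

Compression ratio = 2.1858


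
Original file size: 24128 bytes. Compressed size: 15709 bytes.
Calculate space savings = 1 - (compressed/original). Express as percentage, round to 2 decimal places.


ratio = compressed/original = 15709/24128 = 0.651069
savings = 1 - ratio = 1 - 0.651069 = 0.348931
as a percentage: 0.348931 * 100 = 34.89%

Space savings = 1 - 15709/24128 = 34.89%


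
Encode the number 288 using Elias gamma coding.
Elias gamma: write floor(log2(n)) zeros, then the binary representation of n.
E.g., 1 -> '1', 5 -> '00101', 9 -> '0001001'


num_bits = floor(log2(288)) + 1 = 9
leading_zeros = num_bits - 1 = 8
binary(288) = 100100000

Elias gamma(288) = '00000000' + '100100000' = 00000000100100000 (17 bits)


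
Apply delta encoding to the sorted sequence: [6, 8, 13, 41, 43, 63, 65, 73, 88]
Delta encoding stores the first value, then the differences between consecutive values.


First value: 6
Deltas:
  8 - 6 = 2
  13 - 8 = 5
  41 - 13 = 28
  43 - 41 = 2
  63 - 43 = 20
  65 - 63 = 2
  73 - 65 = 8
  88 - 73 = 15


Delta encoded: [6, 2, 5, 28, 2, 20, 2, 8, 15]


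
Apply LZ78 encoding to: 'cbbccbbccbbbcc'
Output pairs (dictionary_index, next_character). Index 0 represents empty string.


LZ78 encoding steps:
Dictionary: {0: ''}
Step 1: w='' (idx 0), next='c' -> output (0, 'c'), add 'c' as idx 1
Step 2: w='' (idx 0), next='b' -> output (0, 'b'), add 'b' as idx 2
Step 3: w='b' (idx 2), next='c' -> output (2, 'c'), add 'bc' as idx 3
Step 4: w='c' (idx 1), next='b' -> output (1, 'b'), add 'cb' as idx 4
Step 5: w='bc' (idx 3), next='c' -> output (3, 'c'), add 'bcc' as idx 5
Step 6: w='b' (idx 2), next='b' -> output (2, 'b'), add 'bb' as idx 6
Step 7: w='bcc' (idx 5), end of input -> output (5, '')


Encoded: [(0, 'c'), (0, 'b'), (2, 'c'), (1, 'b'), (3, 'c'), (2, 'b'), (5, '')]


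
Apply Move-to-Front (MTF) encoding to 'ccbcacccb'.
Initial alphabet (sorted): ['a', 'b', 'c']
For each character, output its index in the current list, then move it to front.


MTF encoding:
'c': index 2 in ['a', 'b', 'c'] -> ['c', 'a', 'b']
'c': index 0 in ['c', 'a', 'b'] -> ['c', 'a', 'b']
'b': index 2 in ['c', 'a', 'b'] -> ['b', 'c', 'a']
'c': index 1 in ['b', 'c', 'a'] -> ['c', 'b', 'a']
'a': index 2 in ['c', 'b', 'a'] -> ['a', 'c', 'b']
'c': index 1 in ['a', 'c', 'b'] -> ['c', 'a', 'b']
'c': index 0 in ['c', 'a', 'b'] -> ['c', 'a', 'b']
'c': index 0 in ['c', 'a', 'b'] -> ['c', 'a', 'b']
'b': index 2 in ['c', 'a', 'b'] -> ['b', 'c', 'a']


Output: [2, 0, 2, 1, 2, 1, 0, 0, 2]


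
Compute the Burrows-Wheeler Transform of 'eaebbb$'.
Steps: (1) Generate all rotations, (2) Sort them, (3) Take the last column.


Rotations (sorted):
  0: $eaebbb -> last char: b
  1: aebbb$e -> last char: e
  2: b$eaebb -> last char: b
  3: bb$eaeb -> last char: b
  4: bbb$eae -> last char: e
  5: eaebbb$ -> last char: $
  6: ebbb$ea -> last char: a


BWT = bebbe$a


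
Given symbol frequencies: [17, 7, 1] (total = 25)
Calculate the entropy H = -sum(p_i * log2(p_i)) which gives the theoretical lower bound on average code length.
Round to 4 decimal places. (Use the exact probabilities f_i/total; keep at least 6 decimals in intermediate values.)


Per-symbol terms -p_i * log2(p_i) with p_i = f_i/25:
  p = 17/25 = 0.680000: log2(p) = -0.556393, -p*log2(p) = 0.378347
  p = 7/25 = 0.280000: log2(p) = -1.836501, -p*log2(p) = 0.514220
  p = 1/25 = 0.040000: log2(p) = -4.643856, -p*log2(p) = 0.185754
H = 0.378347 + 0.514220 + 0.185754 = 1.078321

H = 1.0783 bits/symbol


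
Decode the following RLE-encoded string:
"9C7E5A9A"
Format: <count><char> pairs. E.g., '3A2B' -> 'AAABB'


Expanding each <count><char> pair:
  9C -> 'CCCCCCCCC'
  7E -> 'EEEEEEE'
  5A -> 'AAAAA'
  9A -> 'AAAAAAAAA'

Decoded = CCCCCCCCCEEEEEEEAAAAAAAAAAAAAA


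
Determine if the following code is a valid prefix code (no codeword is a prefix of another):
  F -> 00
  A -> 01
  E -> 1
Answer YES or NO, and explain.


Checking each pair (does one codeword prefix another?):
  F='00' vs A='01': no prefix
  F='00' vs E='1': no prefix
  A='01' vs F='00': no prefix
  A='01' vs E='1': no prefix
  E='1' vs F='00': no prefix
  E='1' vs A='01': no prefix
No violation found over all pairs.

YES -- this is a valid prefix code. No codeword is a prefix of any other codeword.


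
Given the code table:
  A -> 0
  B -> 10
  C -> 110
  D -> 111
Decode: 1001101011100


Decoding:
10 -> B
0 -> A
110 -> C
10 -> B
111 -> D
0 -> A
0 -> A


Result: BACBDAA


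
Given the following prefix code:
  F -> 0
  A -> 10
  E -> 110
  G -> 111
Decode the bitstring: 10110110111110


Decoding step by step:
Bits 10 -> A
Bits 110 -> E
Bits 110 -> E
Bits 111 -> G
Bits 110 -> E


Decoded message: AEEGE


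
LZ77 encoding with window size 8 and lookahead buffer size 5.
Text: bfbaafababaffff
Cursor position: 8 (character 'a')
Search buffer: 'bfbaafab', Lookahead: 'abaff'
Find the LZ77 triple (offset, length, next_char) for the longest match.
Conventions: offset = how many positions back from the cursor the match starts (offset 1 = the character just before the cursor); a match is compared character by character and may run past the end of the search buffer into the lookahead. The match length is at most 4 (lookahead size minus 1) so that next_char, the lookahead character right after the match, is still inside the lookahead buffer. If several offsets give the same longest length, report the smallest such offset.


Try each offset into the search buffer:
  offset=1 (pos 7, char 'b'): match length 0
  offset=2 (pos 6, char 'a'): match length 3
  offset=3 (pos 5, char 'f'): match length 0
  offset=4 (pos 4, char 'a'): match length 1
  offset=5 (pos 3, char 'a'): match length 1
  offset=6 (pos 2, char 'b'): match length 0
  offset=7 (pos 1, char 'f'): match length 0
  offset=8 (pos 0, char 'b'): match length 0
Longest match has length 3 at offset 2.
next_char = character at position 8 + 3 = 11 -> 'f'

Best match: offset=2, length=3 (matching 'aba' starting at position 6)
LZ77 triple: (2, 3, 'f')


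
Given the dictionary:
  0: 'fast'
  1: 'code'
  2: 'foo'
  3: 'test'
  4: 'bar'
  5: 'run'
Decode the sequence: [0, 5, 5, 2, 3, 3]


Look up each index in the dictionary:
  0 -> 'fast'
  5 -> 'run'
  5 -> 'run'
  2 -> 'foo'
  3 -> 'test'
  3 -> 'test'

Decoded: "fast run run foo test test"


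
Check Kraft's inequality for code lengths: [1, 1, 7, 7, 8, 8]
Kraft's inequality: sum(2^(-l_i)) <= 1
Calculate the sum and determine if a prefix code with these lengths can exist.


Sum = 2^(-1) + 2^(-1) + 2^(-7) + 2^(-7) + 2^(-8) + 2^(-8)
    = 0.5 + 0.5 + 0.0078125 + 0.0078125 + 0.00390625 + 0.00390625
    = 262/256 = 1.0234375
Since 1.0234375 > 1, Kraft's inequality is NOT satisfied.
A prefix code with these lengths CANNOT exist.

Kraft sum = 1.0234375. Not satisfied.


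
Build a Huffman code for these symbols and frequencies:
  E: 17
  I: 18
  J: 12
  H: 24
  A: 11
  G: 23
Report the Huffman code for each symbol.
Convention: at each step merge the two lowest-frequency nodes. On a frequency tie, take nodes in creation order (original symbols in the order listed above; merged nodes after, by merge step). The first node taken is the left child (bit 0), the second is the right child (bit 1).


Huffman tree construction:
Step 1: Merge A(11) + J(12) = 23
Step 2: Merge E(17) + I(18) = 35
Step 3: Merge G(23) + (A+J)(23) = 46
Step 4: Merge H(24) + (E+I)(35) = 59
Step 5: Merge (G+(A+J))(46) + (H+(E+I))(59) = 105
Read each symbol's code off the tree from the root (left child = 0, right child = 1).

Codes:
  E: 110 (length 3)
  I: 111 (length 3)
  J: 011 (length 3)
  H: 10 (length 2)
  A: 010 (length 3)
  G: 00 (length 2)
Average code length: 268/105 = 2.5524 bits/symbol


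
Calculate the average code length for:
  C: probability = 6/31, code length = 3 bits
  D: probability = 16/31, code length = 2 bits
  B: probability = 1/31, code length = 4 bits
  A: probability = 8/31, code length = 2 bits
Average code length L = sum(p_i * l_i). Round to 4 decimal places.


Weighted contributions p_i * l_i:
  C: (6/31) * 3 = 18/31
  D: (16/31) * 2 = 32/31
  B: (1/31) * 4 = 4/31
  A: (8/31) * 2 = 16/31
Sum = (18 + 32 + 4 + 16)/31 = 70/31

L = 70/31 = 2.2581 bits/symbol


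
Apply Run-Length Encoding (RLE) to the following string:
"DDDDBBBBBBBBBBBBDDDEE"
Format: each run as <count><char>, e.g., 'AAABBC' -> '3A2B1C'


Scanning runs left to right:
  i=0: run of 'D' x 4 -> '4D'
  i=4: run of 'B' x 12 -> '12B'
  i=16: run of 'D' x 3 -> '3D'
  i=19: run of 'E' x 2 -> '2E'

RLE = 4D12B3D2E


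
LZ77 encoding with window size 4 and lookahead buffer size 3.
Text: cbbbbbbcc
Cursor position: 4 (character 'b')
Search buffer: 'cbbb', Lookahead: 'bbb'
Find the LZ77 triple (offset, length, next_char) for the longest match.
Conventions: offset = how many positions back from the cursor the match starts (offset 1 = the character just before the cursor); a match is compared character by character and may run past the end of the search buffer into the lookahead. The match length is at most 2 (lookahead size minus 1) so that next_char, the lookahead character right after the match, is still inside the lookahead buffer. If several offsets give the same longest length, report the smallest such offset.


Try each offset into the search buffer:
  offset=1 (pos 3, char 'b'): match length 2
  offset=2 (pos 2, char 'b'): match length 2
  offset=3 (pos 1, char 'b'): match length 2
  offset=4 (pos 0, char 'c'): match length 0
Longest match has length 2, found at offsets 1, 2, 3; take the smallest, offset 1.
next_char = character at position 4 + 2 = 6 -> 'b'

Best match: offset=1, length=2 (matching 'bb' starting at position 3)
LZ77 triple: (1, 2, 'b')


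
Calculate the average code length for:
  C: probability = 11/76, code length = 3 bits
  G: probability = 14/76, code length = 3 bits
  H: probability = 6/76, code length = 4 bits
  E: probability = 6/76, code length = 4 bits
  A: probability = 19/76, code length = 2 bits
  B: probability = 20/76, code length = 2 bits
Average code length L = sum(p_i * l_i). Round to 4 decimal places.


Weighted contributions p_i * l_i:
  C: (11/76) * 3 = 33/76
  G: (14/76) * 3 = 42/76
  H: (6/76) * 4 = 24/76
  E: (6/76) * 4 = 24/76
  A: (19/76) * 2 = 38/76
  B: (20/76) * 2 = 40/76
Sum = (33 + 42 + 24 + 24 + 38 + 40)/76 = 201/76

L = 201/76 = 2.6447 bits/symbol


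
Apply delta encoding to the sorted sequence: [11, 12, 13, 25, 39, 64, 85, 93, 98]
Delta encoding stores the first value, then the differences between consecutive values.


First value: 11
Deltas:
  12 - 11 = 1
  13 - 12 = 1
  25 - 13 = 12
  39 - 25 = 14
  64 - 39 = 25
  85 - 64 = 21
  93 - 85 = 8
  98 - 93 = 5


Delta encoded: [11, 1, 1, 12, 14, 25, 21, 8, 5]


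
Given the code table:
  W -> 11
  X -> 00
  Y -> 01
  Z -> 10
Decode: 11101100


Decoding:
11 -> W
10 -> Z
11 -> W
00 -> X


Result: WZWX


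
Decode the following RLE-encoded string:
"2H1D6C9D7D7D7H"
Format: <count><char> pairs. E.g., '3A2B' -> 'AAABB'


Expanding each <count><char> pair:
  2H -> 'HH'
  1D -> 'D'
  6C -> 'CCCCCC'
  9D -> 'DDDDDDDDD'
  7D -> 'DDDDDDD'
  7D -> 'DDDDDDD'
  7H -> 'HHHHHHH'

Decoded = HHDCCCCCCDDDDDDDDDDDDDDDDDDDDDDDHHHHHHH


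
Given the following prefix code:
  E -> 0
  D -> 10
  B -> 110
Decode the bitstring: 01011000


Decoding step by step:
Bits 0 -> E
Bits 10 -> D
Bits 110 -> B
Bits 0 -> E
Bits 0 -> E


Decoded message: EDBEE


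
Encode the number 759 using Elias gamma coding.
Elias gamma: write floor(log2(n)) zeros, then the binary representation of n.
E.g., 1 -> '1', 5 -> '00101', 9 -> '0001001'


num_bits = floor(log2(759)) + 1 = 10
leading_zeros = num_bits - 1 = 9
binary(759) = 1011110111

Elias gamma(759) = '000000000' + '1011110111' = 0000000001011110111 (19 bits)


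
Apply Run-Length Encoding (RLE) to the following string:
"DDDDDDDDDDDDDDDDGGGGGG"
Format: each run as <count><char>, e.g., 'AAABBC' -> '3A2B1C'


Scanning runs left to right:
  i=0: run of 'D' x 16 -> '16D'
  i=16: run of 'G' x 6 -> '6G'

RLE = 16D6G


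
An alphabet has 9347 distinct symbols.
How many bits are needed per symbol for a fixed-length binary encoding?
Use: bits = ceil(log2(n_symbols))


log2(9347) = 13.1903
Bracket: 2^13 = 8192 < 9347 <= 2^14 = 16384
So ceil(log2(9347)) = 14

bits = ceil(log2(9347)) = ceil(13.1903) = 14 bits


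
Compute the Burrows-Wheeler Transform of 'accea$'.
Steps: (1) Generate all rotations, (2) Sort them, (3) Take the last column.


Rotations (sorted):
  0: $accea -> last char: a
  1: a$acce -> last char: e
  2: accea$ -> last char: $
  3: ccea$a -> last char: a
  4: cea$ac -> last char: c
  5: ea$acc -> last char: c


BWT = ae$acc


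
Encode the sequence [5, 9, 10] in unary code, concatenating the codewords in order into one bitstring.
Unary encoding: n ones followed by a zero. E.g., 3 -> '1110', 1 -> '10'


Encode each number as n ones followed by a terminating 0:
  5 -> 111110 (6 bits)
  9 -> 1111111110 (10 bits)
  10 -> 11111111110 (11 bits)
Total length = 6 + 10 + 11 = 27 bits.

Unary([5, 9, 10]) = 111110111111111011111111110 (27 bits)


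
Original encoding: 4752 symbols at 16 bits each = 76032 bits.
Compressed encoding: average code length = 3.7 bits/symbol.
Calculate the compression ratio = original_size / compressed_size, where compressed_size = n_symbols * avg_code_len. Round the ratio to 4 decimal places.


original_size = n_symbols * orig_bits = 4752 * 16 = 76032 bits
compressed_size = n_symbols * avg_code_len = 4752 * 3.7 = 17582.4 bits
ratio = original_size / compressed_size = 76032 / 17582.4 = 4.3243

Compression ratio = 4.3243


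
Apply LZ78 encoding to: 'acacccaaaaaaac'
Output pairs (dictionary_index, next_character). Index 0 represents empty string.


LZ78 encoding steps:
Dictionary: {0: ''}
Step 1: w='' (idx 0), next='a' -> output (0, 'a'), add 'a' as idx 1
Step 2: w='' (idx 0), next='c' -> output (0, 'c'), add 'c' as idx 2
Step 3: w='a' (idx 1), next='c' -> output (1, 'c'), add 'ac' as idx 3
Step 4: w='c' (idx 2), next='c' -> output (2, 'c'), add 'cc' as idx 4
Step 5: w='a' (idx 1), next='a' -> output (1, 'a'), add 'aa' as idx 5
Step 6: w='aa' (idx 5), next='a' -> output (5, 'a'), add 'aaa' as idx 6
Step 7: w='aa' (idx 5), next='c' -> output (5, 'c'), add 'aac' as idx 7


Encoded: [(0, 'a'), (0, 'c'), (1, 'c'), (2, 'c'), (1, 'a'), (5, 'a'), (5, 'c')]


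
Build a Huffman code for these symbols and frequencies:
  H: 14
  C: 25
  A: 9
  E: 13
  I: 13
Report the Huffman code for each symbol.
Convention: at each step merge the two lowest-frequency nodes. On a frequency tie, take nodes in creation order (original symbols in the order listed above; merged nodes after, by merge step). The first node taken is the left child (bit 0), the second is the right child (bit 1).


Huffman tree construction:
Step 1: Merge A(9) + E(13) = 22
Step 2: Merge I(13) + H(14) = 27
Step 3: Merge (A+E)(22) + C(25) = 47
Step 4: Merge (I+H)(27) + ((A+E)+C)(47) = 74
Read each symbol's code off the tree from the root (left child = 0, right child = 1).

Codes:
  H: 01 (length 2)
  C: 11 (length 2)
  A: 100 (length 3)
  E: 101 (length 3)
  I: 00 (length 2)
Average code length: 170/74 = 2.2973 bits/symbol


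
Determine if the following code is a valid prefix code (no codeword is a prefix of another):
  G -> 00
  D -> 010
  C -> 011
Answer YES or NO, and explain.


Checking each pair (does one codeword prefix another?):
  G='00' vs D='010': no prefix
  G='00' vs C='011': no prefix
  D='010' vs G='00': no prefix
  D='010' vs C='011': no prefix
  C='011' vs G='00': no prefix
  C='011' vs D='010': no prefix
No violation found over all pairs.

YES -- this is a valid prefix code. No codeword is a prefix of any other codeword.


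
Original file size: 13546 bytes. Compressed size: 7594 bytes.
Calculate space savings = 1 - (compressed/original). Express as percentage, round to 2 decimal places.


ratio = compressed/original = 7594/13546 = 0.560608
savings = 1 - ratio = 1 - 0.560608 = 0.439392
as a percentage: 0.439392 * 100 = 43.94%

Space savings = 1 - 7594/13546 = 43.94%


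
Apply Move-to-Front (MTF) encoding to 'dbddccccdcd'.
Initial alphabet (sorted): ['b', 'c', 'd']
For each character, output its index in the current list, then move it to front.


MTF encoding:
'd': index 2 in ['b', 'c', 'd'] -> ['d', 'b', 'c']
'b': index 1 in ['d', 'b', 'c'] -> ['b', 'd', 'c']
'd': index 1 in ['b', 'd', 'c'] -> ['d', 'b', 'c']
'd': index 0 in ['d', 'b', 'c'] -> ['d', 'b', 'c']
'c': index 2 in ['d', 'b', 'c'] -> ['c', 'd', 'b']
'c': index 0 in ['c', 'd', 'b'] -> ['c', 'd', 'b']
'c': index 0 in ['c', 'd', 'b'] -> ['c', 'd', 'b']
'c': index 0 in ['c', 'd', 'b'] -> ['c', 'd', 'b']
'd': index 1 in ['c', 'd', 'b'] -> ['d', 'c', 'b']
'c': index 1 in ['d', 'c', 'b'] -> ['c', 'd', 'b']
'd': index 1 in ['c', 'd', 'b'] -> ['d', 'c', 'b']


Output: [2, 1, 1, 0, 2, 0, 0, 0, 1, 1, 1]


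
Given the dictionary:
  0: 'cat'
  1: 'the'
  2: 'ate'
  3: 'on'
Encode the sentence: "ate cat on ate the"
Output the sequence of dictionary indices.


Look up each word in the dictionary:
  'ate' -> 2
  'cat' -> 0
  'on' -> 3
  'ate' -> 2
  'the' -> 1

Encoded: [2, 0, 3, 2, 1]


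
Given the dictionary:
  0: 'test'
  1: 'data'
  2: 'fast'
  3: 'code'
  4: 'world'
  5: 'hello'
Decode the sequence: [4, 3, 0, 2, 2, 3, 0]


Look up each index in the dictionary:
  4 -> 'world'
  3 -> 'code'
  0 -> 'test'
  2 -> 'fast'
  2 -> 'fast'
  3 -> 'code'
  0 -> 'test'

Decoded: "world code test fast fast code test"


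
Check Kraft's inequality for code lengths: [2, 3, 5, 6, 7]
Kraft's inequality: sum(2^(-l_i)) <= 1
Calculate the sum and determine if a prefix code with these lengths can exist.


Sum = 2^(-2) + 2^(-3) + 2^(-5) + 2^(-6) + 2^(-7)
    = 0.25 + 0.125 + 0.03125 + 0.015625 + 0.0078125
    = 55/128 = 0.4296875
Since 0.4296875 <= 1, Kraft's inequality IS satisfied.
A prefix code with these lengths CAN exist.

Kraft sum = 0.4296875. Satisfied.


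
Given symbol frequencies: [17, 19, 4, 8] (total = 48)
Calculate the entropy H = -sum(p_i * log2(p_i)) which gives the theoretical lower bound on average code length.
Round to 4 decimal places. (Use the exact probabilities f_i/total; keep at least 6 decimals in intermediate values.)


Per-symbol terms -p_i * log2(p_i) with p_i = f_i/48:
  p = 17/48 = 0.354167: log2(p) = -1.497500, -p*log2(p) = 0.530364
  p = 19/48 = 0.395833: log2(p) = -1.337035, -p*log2(p) = 0.529243
  p = 4/48 = 0.083333: log2(p) = -3.584963, -p*log2(p) = 0.298747
  p = 8/48 = 0.166667: log2(p) = -2.584963, -p*log2(p) = 0.430827
H = 0.530364 + 0.529243 + 0.298747 + 0.430827 = 1.789181

H = 1.7892 bits/symbol


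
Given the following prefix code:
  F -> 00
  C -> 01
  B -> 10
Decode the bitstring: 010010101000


Decoding step by step:
Bits 01 -> C
Bits 00 -> F
Bits 10 -> B
Bits 10 -> B
Bits 10 -> B
Bits 00 -> F


Decoded message: CFBBBF


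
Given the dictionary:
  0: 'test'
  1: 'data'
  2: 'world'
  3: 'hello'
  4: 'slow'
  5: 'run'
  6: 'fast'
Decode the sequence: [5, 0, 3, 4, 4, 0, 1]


Look up each index in the dictionary:
  5 -> 'run'
  0 -> 'test'
  3 -> 'hello'
  4 -> 'slow'
  4 -> 'slow'
  0 -> 'test'
  1 -> 'data'

Decoded: "run test hello slow slow test data"


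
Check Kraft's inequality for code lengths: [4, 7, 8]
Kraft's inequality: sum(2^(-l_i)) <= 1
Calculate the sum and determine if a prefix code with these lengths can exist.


Sum = 2^(-4) + 2^(-7) + 2^(-8)
    = 0.0625 + 0.0078125 + 0.00390625
    = 19/256 = 0.07421875
Since 0.07421875 <= 1, Kraft's inequality IS satisfied.
A prefix code with these lengths CAN exist.

Kraft sum = 0.07421875. Satisfied.


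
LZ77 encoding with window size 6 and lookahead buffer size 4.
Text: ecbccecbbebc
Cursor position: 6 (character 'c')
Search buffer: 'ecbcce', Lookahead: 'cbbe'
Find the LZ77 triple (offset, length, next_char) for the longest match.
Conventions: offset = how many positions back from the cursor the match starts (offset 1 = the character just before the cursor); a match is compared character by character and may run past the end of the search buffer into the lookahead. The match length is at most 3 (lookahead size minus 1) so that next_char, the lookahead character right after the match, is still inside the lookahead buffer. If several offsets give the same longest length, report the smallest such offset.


Try each offset into the search buffer:
  offset=1 (pos 5, char 'e'): match length 0
  offset=2 (pos 4, char 'c'): match length 1
  offset=3 (pos 3, char 'c'): match length 1
  offset=4 (pos 2, char 'b'): match length 0
  offset=5 (pos 1, char 'c'): match length 2
  offset=6 (pos 0, char 'e'): match length 0
Longest match has length 2 at offset 5.
next_char = character at position 6 + 2 = 8 -> 'b'

Best match: offset=5, length=2 (matching 'cb' starting at position 1)
LZ77 triple: (5, 2, 'b')


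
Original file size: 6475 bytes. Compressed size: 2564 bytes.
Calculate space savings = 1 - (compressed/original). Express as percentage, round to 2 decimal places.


ratio = compressed/original = 2564/6475 = 0.395985
savings = 1 - ratio = 1 - 0.395985 = 0.604015
as a percentage: 0.604015 * 100 = 60.4%

Space savings = 1 - 2564/6475 = 60.4%


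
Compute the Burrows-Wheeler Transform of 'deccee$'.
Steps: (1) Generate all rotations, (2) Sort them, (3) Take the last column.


Rotations (sorted):
  0: $deccee -> last char: e
  1: ccee$de -> last char: e
  2: cee$dec -> last char: c
  3: deccee$ -> last char: $
  4: e$decce -> last char: e
  5: eccee$d -> last char: d
  6: ee$decc -> last char: c


BWT = eec$edc


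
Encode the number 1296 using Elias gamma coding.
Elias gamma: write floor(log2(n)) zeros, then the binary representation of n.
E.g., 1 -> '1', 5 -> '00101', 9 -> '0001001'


num_bits = floor(log2(1296)) + 1 = 11
leading_zeros = num_bits - 1 = 10
binary(1296) = 10100010000

Elias gamma(1296) = '0000000000' + '10100010000' = 000000000010100010000 (21 bits)


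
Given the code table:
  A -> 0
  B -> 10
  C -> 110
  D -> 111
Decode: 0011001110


Decoding:
0 -> A
0 -> A
110 -> C
0 -> A
111 -> D
0 -> A


Result: AACADA


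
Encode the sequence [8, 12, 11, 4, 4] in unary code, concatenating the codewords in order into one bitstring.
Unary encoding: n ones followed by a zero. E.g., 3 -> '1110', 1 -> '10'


Encode each number as n ones followed by a terminating 0:
  8 -> 111111110 (9 bits)
  12 -> 1111111111110 (13 bits)
  11 -> 111111111110 (12 bits)
  4 -> 11110 (5 bits)
  4 -> 11110 (5 bits)
Total length = 9 + 13 + 12 + 5 + 5 = 44 bits.

Unary([8, 12, 11, 4, 4]) = 11111111011111111111101111111111101111011110 (44 bits)


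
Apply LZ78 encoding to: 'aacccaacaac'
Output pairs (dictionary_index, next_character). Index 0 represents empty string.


LZ78 encoding steps:
Dictionary: {0: ''}
Step 1: w='' (idx 0), next='a' -> output (0, 'a'), add 'a' as idx 1
Step 2: w='a' (idx 1), next='c' -> output (1, 'c'), add 'ac' as idx 2
Step 3: w='' (idx 0), next='c' -> output (0, 'c'), add 'c' as idx 3
Step 4: w='c' (idx 3), next='a' -> output (3, 'a'), add 'ca' as idx 4
Step 5: w='ac' (idx 2), next='a' -> output (2, 'a'), add 'aca' as idx 5
Step 6: w='ac' (idx 2), end of input -> output (2, '')


Encoded: [(0, 'a'), (1, 'c'), (0, 'c'), (3, 'a'), (2, 'a'), (2, '')]


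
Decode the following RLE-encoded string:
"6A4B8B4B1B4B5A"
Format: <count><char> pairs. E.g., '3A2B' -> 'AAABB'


Expanding each <count><char> pair:
  6A -> 'AAAAAA'
  4B -> 'BBBB'
  8B -> 'BBBBBBBB'
  4B -> 'BBBB'
  1B -> 'B'
  4B -> 'BBBB'
  5A -> 'AAAAA'

Decoded = AAAAAABBBBBBBBBBBBBBBBBBBBBAAAAA


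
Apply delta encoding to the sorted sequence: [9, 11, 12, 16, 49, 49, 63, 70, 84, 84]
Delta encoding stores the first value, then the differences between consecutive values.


First value: 9
Deltas:
  11 - 9 = 2
  12 - 11 = 1
  16 - 12 = 4
  49 - 16 = 33
  49 - 49 = 0
  63 - 49 = 14
  70 - 63 = 7
  84 - 70 = 14
  84 - 84 = 0


Delta encoded: [9, 2, 1, 4, 33, 0, 14, 7, 14, 0]


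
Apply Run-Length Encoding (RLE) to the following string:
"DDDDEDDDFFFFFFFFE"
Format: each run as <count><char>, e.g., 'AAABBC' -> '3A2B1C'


Scanning runs left to right:
  i=0: run of 'D' x 4 -> '4D'
  i=4: run of 'E' x 1 -> '1E'
  i=5: run of 'D' x 3 -> '3D'
  i=8: run of 'F' x 8 -> '8F'
  i=16: run of 'E' x 1 -> '1E'

RLE = 4D1E3D8F1E


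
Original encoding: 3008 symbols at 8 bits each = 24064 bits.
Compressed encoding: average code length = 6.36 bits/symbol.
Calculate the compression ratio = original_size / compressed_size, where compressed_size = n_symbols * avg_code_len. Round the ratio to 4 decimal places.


original_size = n_symbols * orig_bits = 3008 * 8 = 24064 bits
compressed_size = n_symbols * avg_code_len = 3008 * 6.36 = 19130.88 bits
ratio = original_size / compressed_size = 24064 / 19130.88 = 1.2579

Compression ratio = 1.2579


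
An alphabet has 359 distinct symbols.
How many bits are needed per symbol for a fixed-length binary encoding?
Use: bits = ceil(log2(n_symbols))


log2(359) = 8.4878
Bracket: 2^8 = 256 < 359 <= 2^9 = 512
So ceil(log2(359)) = 9

bits = ceil(log2(359)) = ceil(8.4878) = 9 bits


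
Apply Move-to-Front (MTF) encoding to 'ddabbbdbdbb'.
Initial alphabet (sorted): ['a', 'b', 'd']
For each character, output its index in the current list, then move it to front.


MTF encoding:
'd': index 2 in ['a', 'b', 'd'] -> ['d', 'a', 'b']
'd': index 0 in ['d', 'a', 'b'] -> ['d', 'a', 'b']
'a': index 1 in ['d', 'a', 'b'] -> ['a', 'd', 'b']
'b': index 2 in ['a', 'd', 'b'] -> ['b', 'a', 'd']
'b': index 0 in ['b', 'a', 'd'] -> ['b', 'a', 'd']
'b': index 0 in ['b', 'a', 'd'] -> ['b', 'a', 'd']
'd': index 2 in ['b', 'a', 'd'] -> ['d', 'b', 'a']
'b': index 1 in ['d', 'b', 'a'] -> ['b', 'd', 'a']
'd': index 1 in ['b', 'd', 'a'] -> ['d', 'b', 'a']
'b': index 1 in ['d', 'b', 'a'] -> ['b', 'd', 'a']
'b': index 0 in ['b', 'd', 'a'] -> ['b', 'd', 'a']


Output: [2, 0, 1, 2, 0, 0, 2, 1, 1, 1, 0]


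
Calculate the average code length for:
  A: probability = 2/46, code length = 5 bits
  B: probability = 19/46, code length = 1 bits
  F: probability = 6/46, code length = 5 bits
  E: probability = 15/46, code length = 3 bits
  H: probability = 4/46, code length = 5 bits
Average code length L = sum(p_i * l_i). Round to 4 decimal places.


Weighted contributions p_i * l_i:
  A: (2/46) * 5 = 10/46
  B: (19/46) * 1 = 19/46
  F: (6/46) * 5 = 30/46
  E: (15/46) * 3 = 45/46
  H: (4/46) * 5 = 20/46
Sum = (10 + 19 + 30 + 45 + 20)/46 = 124/46

L = 124/46 = 2.6957 bits/symbol


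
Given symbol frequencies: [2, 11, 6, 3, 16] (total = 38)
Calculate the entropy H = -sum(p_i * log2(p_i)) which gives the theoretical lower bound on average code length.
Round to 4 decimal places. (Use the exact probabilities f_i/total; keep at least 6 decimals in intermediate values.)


Per-symbol terms -p_i * log2(p_i) with p_i = f_i/38:
  p = 2/38 = 0.052632: log2(p) = -4.247928, -p*log2(p) = 0.223575
  p = 11/38 = 0.289474: log2(p) = -1.788496, -p*log2(p) = 0.517722
  p = 6/38 = 0.157895: log2(p) = -2.662965, -p*log2(p) = 0.420468
  p = 3/38 = 0.078947: log2(p) = -3.662965, -p*log2(p) = 0.289181
  p = 16/38 = 0.421053: log2(p) = -1.247928, -p*log2(p) = 0.525443
H = 0.223575 + 0.517722 + 0.420468 + 0.289181 + 0.525443 = 1.976389

H = 1.9764 bits/symbol


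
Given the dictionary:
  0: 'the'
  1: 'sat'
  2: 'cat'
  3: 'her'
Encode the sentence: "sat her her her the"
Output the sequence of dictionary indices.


Look up each word in the dictionary:
  'sat' -> 1
  'her' -> 3
  'her' -> 3
  'her' -> 3
  'the' -> 0

Encoded: [1, 3, 3, 3, 0]


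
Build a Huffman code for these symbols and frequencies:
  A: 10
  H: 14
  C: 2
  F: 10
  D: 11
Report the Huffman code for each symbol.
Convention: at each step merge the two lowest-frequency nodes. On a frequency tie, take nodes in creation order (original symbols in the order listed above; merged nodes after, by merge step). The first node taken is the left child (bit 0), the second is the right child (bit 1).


Huffman tree construction:
Step 1: Merge C(2) + A(10) = 12
Step 2: Merge F(10) + D(11) = 21
Step 3: Merge (C+A)(12) + H(14) = 26
Step 4: Merge (F+D)(21) + ((C+A)+H)(26) = 47
Read each symbol's code off the tree from the root (left child = 0, right child = 1).

Codes:
  A: 101 (length 3)
  H: 11 (length 2)
  C: 100 (length 3)
  F: 00 (length 2)
  D: 01 (length 2)
Average code length: 106/47 = 2.2553 bits/symbol


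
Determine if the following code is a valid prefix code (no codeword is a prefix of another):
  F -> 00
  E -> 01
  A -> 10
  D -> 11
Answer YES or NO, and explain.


Checking each pair (does one codeword prefix another?):
  F='00' vs E='01': no prefix
  F='00' vs A='10': no prefix
  F='00' vs D='11': no prefix
  E='01' vs F='00': no prefix
  E='01' vs A='10': no prefix
  E='01' vs D='11': no prefix
  A='10' vs F='00': no prefix
  A='10' vs E='01': no prefix
  A='10' vs D='11': no prefix
  D='11' vs F='00': no prefix
  D='11' vs E='01': no prefix
  D='11' vs A='10': no prefix
No violation found over all pairs.

YES -- this is a valid prefix code. No codeword is a prefix of any other codeword.
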